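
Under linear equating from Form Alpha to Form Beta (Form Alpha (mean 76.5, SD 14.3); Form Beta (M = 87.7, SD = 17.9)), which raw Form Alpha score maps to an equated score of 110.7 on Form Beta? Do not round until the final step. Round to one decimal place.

94.9

Invert y = (SD_Y/SD_X)(x − M_X) + M_Y:
x = (SD_X/SD_Y)(y − M_Y) + M_X = (14.3/17.9)(110.7 − 87.7) + 76.5
x = 0.798883 × 23.000 + 76.5 = 94.9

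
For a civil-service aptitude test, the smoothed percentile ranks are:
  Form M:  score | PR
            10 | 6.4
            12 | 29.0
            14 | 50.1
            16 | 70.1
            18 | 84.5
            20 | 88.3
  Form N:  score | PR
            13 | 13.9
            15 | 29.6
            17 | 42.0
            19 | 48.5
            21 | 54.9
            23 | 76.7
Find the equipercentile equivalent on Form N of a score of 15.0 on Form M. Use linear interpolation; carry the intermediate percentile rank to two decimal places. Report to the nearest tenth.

21.5

PR of 15.0 on Form M: 50.1 + (15.0 − 14)/(16 − 14) × (70.1 − 50.1) = 60.10
On Form N, PR 60.10 falls between score 21 (PR 54.9) and 23 (PR 76.7).
Interpolate: 21 + (60.10 − 54.9)/(76.7 − 54.9) × (23 − 21) = 21.5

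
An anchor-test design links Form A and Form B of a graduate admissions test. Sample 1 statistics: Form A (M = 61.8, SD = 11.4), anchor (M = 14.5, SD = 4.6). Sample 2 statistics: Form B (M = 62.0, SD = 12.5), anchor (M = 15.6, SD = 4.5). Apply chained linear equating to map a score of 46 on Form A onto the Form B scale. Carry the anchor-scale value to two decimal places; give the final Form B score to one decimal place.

41.2

Form A → anchor (Sample 1): v = (4.6/11.4)(46 − 61.8) + 14.5 = 8.12
anchor → Form B (Sample 2): y = (12.5/4.5)(8.12 − 15.6) + 62.0 = 41.2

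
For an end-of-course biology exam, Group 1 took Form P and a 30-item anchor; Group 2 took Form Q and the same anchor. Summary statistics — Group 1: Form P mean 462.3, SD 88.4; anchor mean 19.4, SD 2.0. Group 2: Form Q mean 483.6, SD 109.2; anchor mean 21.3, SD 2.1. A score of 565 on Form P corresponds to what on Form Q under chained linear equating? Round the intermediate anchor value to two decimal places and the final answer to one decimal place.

Form P → anchor (Group 1): v = (2.0/88.4)(565 − 462.3) + 19.4 = 21.72
anchor → Form Q (Group 2): y = (109.2/2.1)(21.72 − 21.3) + 483.6 = 505.4

505.4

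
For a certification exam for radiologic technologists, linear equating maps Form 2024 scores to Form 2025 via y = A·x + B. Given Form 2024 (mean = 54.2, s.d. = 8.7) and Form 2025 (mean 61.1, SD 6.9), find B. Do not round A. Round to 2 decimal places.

18.11

A = SD_Y / SD_X = 6.9 / 8.7 = 0.793103
B = M_Y − A·M_X = 61.1 − 0.793103 × 54.2 = 18.11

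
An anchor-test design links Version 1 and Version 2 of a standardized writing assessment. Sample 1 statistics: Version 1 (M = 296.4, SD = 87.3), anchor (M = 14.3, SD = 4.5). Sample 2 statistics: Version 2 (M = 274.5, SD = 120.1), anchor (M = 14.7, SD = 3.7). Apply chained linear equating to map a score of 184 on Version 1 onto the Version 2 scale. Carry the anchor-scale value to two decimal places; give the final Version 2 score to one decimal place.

73.6

Version 1 → anchor (Sample 1): v = (4.5/87.3)(184 − 296.4) + 14.3 = 8.51
anchor → Version 2 (Sample 2): y = (120.1/3.7)(8.51 − 14.7) + 274.5 = 73.6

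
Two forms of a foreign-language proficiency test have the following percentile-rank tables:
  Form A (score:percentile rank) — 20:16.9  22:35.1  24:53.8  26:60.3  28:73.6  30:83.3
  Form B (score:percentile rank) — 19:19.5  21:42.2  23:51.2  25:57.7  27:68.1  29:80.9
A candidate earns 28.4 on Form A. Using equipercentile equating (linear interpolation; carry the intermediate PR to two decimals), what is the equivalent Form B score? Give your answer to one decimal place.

PR of 28.4 on Form A: 73.6 + (28.4 − 28)/(30 − 28) × (83.3 − 73.6) = 75.54
On Form B, PR 75.54 falls between score 27 (PR 68.1) and 29 (PR 80.9).
Interpolate: 27 + (75.54 − 68.1)/(80.9 − 68.1) × (29 − 27) = 28.2

28.2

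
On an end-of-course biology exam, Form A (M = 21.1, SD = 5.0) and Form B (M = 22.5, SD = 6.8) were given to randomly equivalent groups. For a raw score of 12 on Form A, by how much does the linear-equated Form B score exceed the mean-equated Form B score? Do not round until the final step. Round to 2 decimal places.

Mean-equated: 12 + (22.5 − 21.1) = 13.40
Linear-equated: (6.8/5.0)(12 − 21.1) + 22.5 = 10.124
Difference = 10.124 − 13.40 = -3.28

-3.28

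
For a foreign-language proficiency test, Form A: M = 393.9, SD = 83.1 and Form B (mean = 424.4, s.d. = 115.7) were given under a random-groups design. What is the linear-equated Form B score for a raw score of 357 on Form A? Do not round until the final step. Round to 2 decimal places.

373.02

Linear equating: y = (SD_Y/SD_X)(x − M_X) + M_Y
y = (115.7/83.1)(357 − 393.9) + 424.4
y = 1.392298 × -36.9 + 424.4 = -51.3758 + 424.4 = 373.02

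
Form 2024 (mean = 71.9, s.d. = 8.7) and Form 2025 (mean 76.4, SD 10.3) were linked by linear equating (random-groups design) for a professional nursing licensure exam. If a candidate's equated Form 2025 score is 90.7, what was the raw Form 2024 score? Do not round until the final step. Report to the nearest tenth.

Invert y = (SD_Y/SD_X)(x − M_X) + M_Y:
x = (SD_X/SD_Y)(y − M_Y) + M_X = (8.7/10.3)(90.7 − 76.4) + 71.9
x = 0.844660 × 14.300 + 71.9 = 84.0

84.0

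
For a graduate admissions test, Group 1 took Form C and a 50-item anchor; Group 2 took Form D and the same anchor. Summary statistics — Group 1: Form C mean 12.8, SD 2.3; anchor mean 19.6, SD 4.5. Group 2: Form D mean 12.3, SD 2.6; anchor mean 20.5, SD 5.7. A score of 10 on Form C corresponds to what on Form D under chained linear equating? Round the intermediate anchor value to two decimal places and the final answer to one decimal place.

9.4

Form C → anchor (Group 1): v = (4.5/2.3)(10 − 12.8) + 19.6 = 14.12
anchor → Form D (Group 2): y = (2.6/5.7)(14.12 − 20.5) + 12.3 = 9.4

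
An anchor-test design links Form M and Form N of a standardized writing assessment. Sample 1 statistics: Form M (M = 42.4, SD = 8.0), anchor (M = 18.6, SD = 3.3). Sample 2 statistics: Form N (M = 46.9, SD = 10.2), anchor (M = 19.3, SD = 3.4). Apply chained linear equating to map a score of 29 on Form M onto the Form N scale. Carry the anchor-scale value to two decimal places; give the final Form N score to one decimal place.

28.2

Form M → anchor (Sample 1): v = (3.3/8.0)(29 − 42.4) + 18.6 = 13.07
anchor → Form N (Sample 2): y = (10.2/3.4)(13.07 − 19.3) + 46.9 = 28.2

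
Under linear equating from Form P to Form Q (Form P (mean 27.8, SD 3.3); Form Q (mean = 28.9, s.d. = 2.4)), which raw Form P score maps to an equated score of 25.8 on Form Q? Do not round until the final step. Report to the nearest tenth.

Invert y = (SD_Y/SD_X)(x − M_X) + M_Y:
x = (SD_X/SD_Y)(y − M_Y) + M_X = (3.3/2.4)(25.8 − 28.9) + 27.8
x = 1.375000 × -3.100 + 27.8 = 23.5

23.5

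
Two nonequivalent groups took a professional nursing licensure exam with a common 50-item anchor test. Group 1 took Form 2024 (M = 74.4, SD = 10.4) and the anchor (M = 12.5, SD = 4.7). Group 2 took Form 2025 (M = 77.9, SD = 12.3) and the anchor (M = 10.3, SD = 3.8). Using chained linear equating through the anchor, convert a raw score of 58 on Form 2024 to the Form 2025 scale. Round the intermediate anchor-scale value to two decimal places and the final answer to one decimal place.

Form 2024 → anchor (Group 1): v = (4.7/10.4)(58 − 74.4) + 12.5 = 5.09
anchor → Form 2025 (Group 2): y = (12.3/3.8)(5.09 − 10.3) + 77.9 = 61.0

61.0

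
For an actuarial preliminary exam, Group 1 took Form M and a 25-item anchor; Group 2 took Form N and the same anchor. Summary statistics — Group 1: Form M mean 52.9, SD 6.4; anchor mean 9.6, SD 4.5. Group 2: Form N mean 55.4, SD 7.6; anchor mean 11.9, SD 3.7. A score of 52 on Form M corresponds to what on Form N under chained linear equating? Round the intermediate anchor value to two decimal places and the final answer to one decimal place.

49.4

Form M → anchor (Group 1): v = (4.5/6.4)(52 − 52.9) + 9.6 = 8.97
anchor → Form N (Group 2): y = (7.6/3.7)(8.97 − 11.9) + 55.4 = 49.4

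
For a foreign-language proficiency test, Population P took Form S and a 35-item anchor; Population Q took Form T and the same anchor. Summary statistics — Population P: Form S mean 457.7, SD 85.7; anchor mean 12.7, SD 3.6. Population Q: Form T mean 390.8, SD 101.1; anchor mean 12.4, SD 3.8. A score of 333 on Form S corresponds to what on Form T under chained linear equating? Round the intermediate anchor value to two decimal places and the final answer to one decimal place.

259.4

Form S → anchor (Population P): v = (3.6/85.7)(333 − 457.7) + 12.7 = 7.46
anchor → Form T (Population Q): y = (101.1/3.8)(7.46 − 12.4) + 390.8 = 259.4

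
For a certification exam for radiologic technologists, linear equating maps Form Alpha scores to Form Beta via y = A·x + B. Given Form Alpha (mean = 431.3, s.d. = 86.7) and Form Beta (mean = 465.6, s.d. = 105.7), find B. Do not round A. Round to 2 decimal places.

-60.22

A = SD_Y / SD_X = 105.7 / 86.7 = 1.219146
B = M_Y − A·M_X = 465.6 − 1.219146 × 431.3 = -60.22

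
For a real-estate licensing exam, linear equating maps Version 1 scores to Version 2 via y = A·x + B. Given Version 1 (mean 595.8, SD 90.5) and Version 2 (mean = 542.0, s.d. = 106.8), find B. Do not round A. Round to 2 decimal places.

A = SD_Y / SD_X = 106.8 / 90.5 = 1.180110
B = M_Y − A·M_X = 542.0 − 1.180110 × 595.8 = -161.11

-161.11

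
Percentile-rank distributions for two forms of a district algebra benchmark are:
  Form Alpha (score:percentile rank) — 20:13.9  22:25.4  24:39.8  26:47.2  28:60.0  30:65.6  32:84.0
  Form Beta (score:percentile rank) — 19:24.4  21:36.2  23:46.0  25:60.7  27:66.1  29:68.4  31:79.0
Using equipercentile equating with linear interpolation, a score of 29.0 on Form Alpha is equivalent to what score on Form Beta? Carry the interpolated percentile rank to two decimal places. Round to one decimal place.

PR of 29.0 on Form Alpha: 60.0 + (29.0 − 28)/(30 − 28) × (65.6 − 60.0) = 62.80
On Form Beta, PR 62.80 falls between score 25 (PR 60.7) and 27 (PR 66.1).
Interpolate: 25 + (62.80 − 60.7)/(66.1 − 60.7) × (27 − 25) = 25.8

25.8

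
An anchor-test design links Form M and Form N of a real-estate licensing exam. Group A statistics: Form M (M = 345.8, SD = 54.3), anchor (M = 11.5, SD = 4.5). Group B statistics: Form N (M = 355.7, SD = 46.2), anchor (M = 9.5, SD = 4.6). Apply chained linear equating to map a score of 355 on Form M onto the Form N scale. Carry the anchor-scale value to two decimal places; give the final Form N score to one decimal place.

383.4

Form M → anchor (Group A): v = (4.5/54.3)(355 − 345.8) + 11.5 = 12.26
anchor → Form N (Group B): y = (46.2/4.6)(12.26 − 9.5) + 355.7 = 383.4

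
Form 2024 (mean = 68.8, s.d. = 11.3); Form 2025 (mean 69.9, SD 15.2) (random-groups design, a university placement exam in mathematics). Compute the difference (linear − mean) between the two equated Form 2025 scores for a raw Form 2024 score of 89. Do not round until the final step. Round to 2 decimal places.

6.97

Mean-equated: 89 + (69.9 − 68.8) = 90.10
Linear-equated: (15.2/11.3)(89 − 68.8) + 69.9 = 97.072
Difference = 97.072 − 90.10 = 6.97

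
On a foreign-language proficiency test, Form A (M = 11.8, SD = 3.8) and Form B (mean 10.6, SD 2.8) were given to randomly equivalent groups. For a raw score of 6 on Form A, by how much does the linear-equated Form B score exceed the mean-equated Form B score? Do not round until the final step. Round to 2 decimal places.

Mean-equated: 6 + (10.6 − 11.8) = 4.80
Linear-equated: (2.8/3.8)(6 − 11.8) + 10.6 = 6.326
Difference = 6.326 − 4.80 = 1.53

1.53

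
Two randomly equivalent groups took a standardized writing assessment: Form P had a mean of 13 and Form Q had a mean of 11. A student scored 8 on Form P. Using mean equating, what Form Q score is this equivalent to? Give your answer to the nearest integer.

6

Mean equating: y = x + (M_Y − M_X) = 8 + (11 − 13) = 6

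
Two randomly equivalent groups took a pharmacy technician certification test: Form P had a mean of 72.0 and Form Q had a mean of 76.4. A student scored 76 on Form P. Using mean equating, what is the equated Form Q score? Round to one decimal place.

80.4

Mean equating: y = x + (M_Y − M_X) = 76 + (76.4 − 72.0) = 80.4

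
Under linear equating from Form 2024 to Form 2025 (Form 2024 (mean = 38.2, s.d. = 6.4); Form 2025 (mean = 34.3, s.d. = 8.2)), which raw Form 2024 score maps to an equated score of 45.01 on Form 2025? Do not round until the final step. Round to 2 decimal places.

46.56

Invert y = (SD_Y/SD_X)(x − M_X) + M_Y:
x = (SD_X/SD_Y)(y − M_Y) + M_X = (6.4/8.2)(45.01 − 34.3) + 38.2
x = 0.780488 × 10.710 + 38.2 = 46.56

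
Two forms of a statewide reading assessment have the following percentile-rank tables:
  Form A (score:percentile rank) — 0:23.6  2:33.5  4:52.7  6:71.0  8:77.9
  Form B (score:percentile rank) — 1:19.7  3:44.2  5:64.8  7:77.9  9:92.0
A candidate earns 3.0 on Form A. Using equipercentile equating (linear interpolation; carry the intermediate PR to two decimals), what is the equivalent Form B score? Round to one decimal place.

PR of 3.0 on Form A: 33.5 + (3.0 − 2)/(4 − 2) × (52.7 − 33.5) = 43.10
On Form B, PR 43.10 falls between score 1 (PR 19.7) and 3 (PR 44.2).
Interpolate: 1 + (43.10 − 19.7)/(44.2 − 19.7) × (3 − 1) = 2.9

2.9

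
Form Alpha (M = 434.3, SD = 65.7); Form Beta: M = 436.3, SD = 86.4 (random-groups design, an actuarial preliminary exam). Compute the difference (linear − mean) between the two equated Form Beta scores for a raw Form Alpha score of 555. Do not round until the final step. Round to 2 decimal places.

Mean-equated: 555 + (436.3 − 434.3) = 557.00
Linear-equated: (86.4/65.7)(555 − 434.3) + 436.3 = 595.029
Difference = 595.029 − 557.00 = 38.03

38.03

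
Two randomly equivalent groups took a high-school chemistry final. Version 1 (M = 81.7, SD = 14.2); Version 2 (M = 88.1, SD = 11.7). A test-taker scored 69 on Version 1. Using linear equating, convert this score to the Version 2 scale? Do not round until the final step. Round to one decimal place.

Linear equating: y = (SD_Y/SD_X)(x − M_X) + M_Y
y = (11.7/14.2)(69 − 81.7) + 88.1
y = 0.823944 × -12.7 + 88.1 = -10.4641 + 88.1 = 77.6

77.6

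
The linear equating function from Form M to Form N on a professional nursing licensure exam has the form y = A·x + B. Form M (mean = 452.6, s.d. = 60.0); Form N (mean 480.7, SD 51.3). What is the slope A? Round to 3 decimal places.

A = SD_Y / SD_X = 51.3 / 60.0 = 0.855

0.855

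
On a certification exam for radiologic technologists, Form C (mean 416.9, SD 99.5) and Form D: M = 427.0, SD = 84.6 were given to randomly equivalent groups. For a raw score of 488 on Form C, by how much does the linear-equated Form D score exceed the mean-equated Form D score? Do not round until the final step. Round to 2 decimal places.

Mean-equated: 488 + (427.0 − 416.9) = 498.10
Linear-equated: (84.6/99.5)(488 − 416.9) + 427.0 = 487.453
Difference = 487.453 − 498.10 = -10.65

-10.65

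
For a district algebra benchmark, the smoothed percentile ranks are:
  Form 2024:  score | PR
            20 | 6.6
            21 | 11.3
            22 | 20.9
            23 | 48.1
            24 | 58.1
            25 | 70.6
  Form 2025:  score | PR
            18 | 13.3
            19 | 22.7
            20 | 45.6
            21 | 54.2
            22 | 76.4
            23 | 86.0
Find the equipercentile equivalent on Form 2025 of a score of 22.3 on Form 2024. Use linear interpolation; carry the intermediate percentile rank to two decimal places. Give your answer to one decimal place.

PR of 22.3 on Form 2024: 20.9 + (22.3 − 22)/(23 − 22) × (48.1 − 20.9) = 29.06
On Form 2025, PR 29.06 falls between score 19 (PR 22.7) and 20 (PR 45.6).
Interpolate: 19 + (29.06 − 22.7)/(45.6 − 22.7) × (20 − 19) = 19.3

19.3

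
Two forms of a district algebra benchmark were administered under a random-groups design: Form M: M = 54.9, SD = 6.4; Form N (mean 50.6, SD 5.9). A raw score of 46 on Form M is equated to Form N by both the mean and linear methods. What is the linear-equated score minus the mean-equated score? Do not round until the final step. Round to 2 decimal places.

Mean-equated: 46 + (50.6 − 54.9) = 41.70
Linear-equated: (5.9/6.4)(46 − 54.9) + 50.6 = 42.395
Difference = 42.395 − 41.70 = 0.70

0.70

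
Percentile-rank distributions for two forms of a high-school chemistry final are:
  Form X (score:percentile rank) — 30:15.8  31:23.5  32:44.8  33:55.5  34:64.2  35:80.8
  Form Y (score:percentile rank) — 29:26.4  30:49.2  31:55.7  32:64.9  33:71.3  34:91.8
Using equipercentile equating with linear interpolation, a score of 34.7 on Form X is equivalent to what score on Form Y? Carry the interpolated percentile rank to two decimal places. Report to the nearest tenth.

PR of 34.7 on Form X: 64.2 + (34.7 − 34)/(35 − 34) × (80.8 − 64.2) = 75.82
On Form Y, PR 75.82 falls between score 33 (PR 71.3) and 34 (PR 91.8).
Interpolate: 33 + (75.82 − 71.3)/(91.8 − 71.3) × (34 − 33) = 33.2

33.2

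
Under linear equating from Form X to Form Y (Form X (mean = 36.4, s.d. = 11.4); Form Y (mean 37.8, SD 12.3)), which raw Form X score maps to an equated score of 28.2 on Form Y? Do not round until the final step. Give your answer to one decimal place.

Invert y = (SD_Y/SD_X)(x − M_X) + M_Y:
x = (SD_X/SD_Y)(y − M_Y) + M_X = (11.4/12.3)(28.2 − 37.8) + 36.4
x = 0.926829 × -9.600 + 36.4 = 27.5

27.5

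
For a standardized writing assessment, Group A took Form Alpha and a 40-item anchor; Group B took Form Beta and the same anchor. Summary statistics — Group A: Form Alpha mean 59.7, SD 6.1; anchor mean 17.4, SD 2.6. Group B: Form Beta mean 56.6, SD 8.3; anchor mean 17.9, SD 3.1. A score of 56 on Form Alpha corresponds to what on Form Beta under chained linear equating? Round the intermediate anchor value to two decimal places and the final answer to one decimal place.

Form Alpha → anchor (Group A): v = (2.6/6.1)(56 − 59.7) + 17.4 = 15.82
anchor → Form Beta (Group B): y = (8.3/3.1)(15.82 − 17.9) + 56.6 = 51.0

51.0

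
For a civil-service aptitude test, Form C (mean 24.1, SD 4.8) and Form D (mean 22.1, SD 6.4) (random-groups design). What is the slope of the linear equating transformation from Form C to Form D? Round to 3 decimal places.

A = SD_Y / SD_X = 6.4 / 4.8 = 1.333

1.333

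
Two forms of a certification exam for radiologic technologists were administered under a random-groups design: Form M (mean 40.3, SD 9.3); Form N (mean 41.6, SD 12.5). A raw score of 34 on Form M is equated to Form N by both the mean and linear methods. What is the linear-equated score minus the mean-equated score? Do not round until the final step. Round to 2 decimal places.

Mean-equated: 34 + (41.6 − 40.3) = 35.30
Linear-equated: (12.5/9.3)(34 − 40.3) + 41.6 = 33.132
Difference = 33.132 − 35.30 = -2.17

-2.17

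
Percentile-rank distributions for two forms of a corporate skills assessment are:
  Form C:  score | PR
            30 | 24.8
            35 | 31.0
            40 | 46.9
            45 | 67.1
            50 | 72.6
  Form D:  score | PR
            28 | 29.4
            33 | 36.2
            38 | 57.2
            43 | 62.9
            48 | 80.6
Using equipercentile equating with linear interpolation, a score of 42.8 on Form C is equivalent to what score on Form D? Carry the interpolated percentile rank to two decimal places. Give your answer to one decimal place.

PR of 42.8 on Form C: 46.9 + (42.8 − 40)/(45 − 40) × (67.1 − 46.9) = 58.21
On Form D, PR 58.21 falls between score 38 (PR 57.2) and 43 (PR 62.9).
Interpolate: 38 + (58.21 − 57.2)/(62.9 − 57.2) × (43 − 38) = 38.9

38.9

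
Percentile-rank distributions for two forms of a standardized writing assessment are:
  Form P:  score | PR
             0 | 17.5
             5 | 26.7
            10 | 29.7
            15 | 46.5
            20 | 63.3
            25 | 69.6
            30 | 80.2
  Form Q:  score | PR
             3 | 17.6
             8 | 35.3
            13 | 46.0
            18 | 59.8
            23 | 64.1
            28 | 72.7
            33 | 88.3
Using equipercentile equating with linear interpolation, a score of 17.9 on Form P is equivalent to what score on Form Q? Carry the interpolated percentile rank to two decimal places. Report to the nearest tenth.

PR of 17.9 on Form P: 46.5 + (17.9 − 15)/(20 − 15) × (63.3 − 46.5) = 56.24
On Form Q, PR 56.24 falls between score 13 (PR 46.0) and 18 (PR 59.8).
Interpolate: 13 + (56.24 − 46.0)/(59.8 − 46.0) × (18 − 13) = 16.7

16.7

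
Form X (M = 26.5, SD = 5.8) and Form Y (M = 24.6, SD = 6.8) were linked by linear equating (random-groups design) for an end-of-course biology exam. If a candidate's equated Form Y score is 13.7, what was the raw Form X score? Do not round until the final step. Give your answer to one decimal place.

Invert y = (SD_Y/SD_X)(x − M_X) + M_Y:
x = (SD_X/SD_Y)(y − M_Y) + M_X = (5.8/6.8)(13.7 − 24.6) + 26.5
x = 0.852941 × -10.900 + 26.5 = 17.2

17.2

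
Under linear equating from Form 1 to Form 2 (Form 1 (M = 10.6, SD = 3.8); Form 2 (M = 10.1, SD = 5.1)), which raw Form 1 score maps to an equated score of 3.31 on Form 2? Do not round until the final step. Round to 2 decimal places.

5.54

Invert y = (SD_Y/SD_X)(x − M_X) + M_Y:
x = (SD_X/SD_Y)(y − M_Y) + M_X = (3.8/5.1)(3.31 − 10.1) + 10.6
x = 0.745098 × -6.790 + 10.6 = 5.54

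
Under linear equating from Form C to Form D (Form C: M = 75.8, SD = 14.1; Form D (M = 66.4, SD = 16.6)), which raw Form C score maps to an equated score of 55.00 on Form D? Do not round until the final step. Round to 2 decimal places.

66.12

Invert y = (SD_Y/SD_X)(x − M_X) + M_Y:
x = (SD_X/SD_Y)(y − M_Y) + M_X = (14.1/16.6)(55.00 − 66.4) + 75.8
x = 0.849398 × -11.400 + 75.8 = 66.12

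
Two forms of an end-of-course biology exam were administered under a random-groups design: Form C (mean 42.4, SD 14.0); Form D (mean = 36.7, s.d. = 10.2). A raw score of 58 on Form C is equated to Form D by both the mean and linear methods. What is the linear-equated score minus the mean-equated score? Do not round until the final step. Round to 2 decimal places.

-4.23

Mean-equated: 58 + (36.7 − 42.4) = 52.30
Linear-equated: (10.2/14.0)(58 − 42.4) + 36.7 = 48.066
Difference = 48.066 − 52.30 = -4.23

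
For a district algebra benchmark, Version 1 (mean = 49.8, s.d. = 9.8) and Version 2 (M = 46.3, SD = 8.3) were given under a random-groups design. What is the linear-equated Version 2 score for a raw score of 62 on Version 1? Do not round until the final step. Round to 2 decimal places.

Linear equating: y = (SD_Y/SD_X)(x − M_X) + M_Y
y = (8.3/9.8)(62 − 49.8) + 46.3
y = 0.846939 × 12.2 + 46.3 = 10.3327 + 46.3 = 56.63

56.63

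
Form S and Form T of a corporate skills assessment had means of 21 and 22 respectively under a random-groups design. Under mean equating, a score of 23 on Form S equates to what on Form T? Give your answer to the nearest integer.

24

Mean equating: y = x + (M_Y − M_X) = 23 + (22 − 21) = 24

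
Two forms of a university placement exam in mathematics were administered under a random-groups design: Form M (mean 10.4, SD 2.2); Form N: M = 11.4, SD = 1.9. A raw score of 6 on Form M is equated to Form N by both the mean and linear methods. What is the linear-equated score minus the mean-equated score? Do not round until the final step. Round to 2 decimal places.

0.60

Mean-equated: 6 + (11.4 − 10.4) = 7.00
Linear-equated: (1.9/2.2)(6 − 10.4) + 11.4 = 7.600
Difference = 7.600 − 7.00 = 0.60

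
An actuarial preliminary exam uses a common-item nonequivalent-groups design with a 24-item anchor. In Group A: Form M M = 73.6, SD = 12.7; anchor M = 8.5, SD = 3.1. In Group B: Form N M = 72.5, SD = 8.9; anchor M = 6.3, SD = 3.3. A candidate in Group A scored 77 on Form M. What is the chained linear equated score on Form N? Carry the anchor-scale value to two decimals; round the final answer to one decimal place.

Form M → anchor (Group A): v = (3.1/12.7)(77 − 73.6) + 8.5 = 9.33
anchor → Form N (Group B): y = (8.9/3.3)(9.33 − 6.3) + 72.5 = 80.7

80.7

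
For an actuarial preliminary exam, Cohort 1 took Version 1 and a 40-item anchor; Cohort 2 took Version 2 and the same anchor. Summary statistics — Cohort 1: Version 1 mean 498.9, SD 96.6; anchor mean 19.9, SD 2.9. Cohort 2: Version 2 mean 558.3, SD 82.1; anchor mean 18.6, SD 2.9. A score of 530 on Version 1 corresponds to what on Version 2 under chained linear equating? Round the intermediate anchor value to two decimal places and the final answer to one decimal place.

621.4

Version 1 → anchor (Cohort 1): v = (2.9/96.6)(530 − 498.9) + 19.9 = 20.83
anchor → Version 2 (Cohort 2): y = (82.1/2.9)(20.83 − 18.6) + 558.3 = 621.4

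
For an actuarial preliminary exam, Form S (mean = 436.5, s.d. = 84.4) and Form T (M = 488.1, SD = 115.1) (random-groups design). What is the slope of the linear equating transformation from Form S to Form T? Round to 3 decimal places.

A = SD_Y / SD_X = 115.1 / 84.4 = 1.364

1.364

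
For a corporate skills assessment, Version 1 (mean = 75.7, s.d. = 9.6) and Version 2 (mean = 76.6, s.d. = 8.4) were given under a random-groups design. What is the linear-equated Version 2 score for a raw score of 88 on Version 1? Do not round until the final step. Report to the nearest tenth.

Linear equating: y = (SD_Y/SD_X)(x − M_X) + M_Y
y = (8.4/9.6)(88 − 75.7) + 76.6
y = 0.875000 × 12.3 + 76.6 = 10.7625 + 76.6 = 87.4

87.4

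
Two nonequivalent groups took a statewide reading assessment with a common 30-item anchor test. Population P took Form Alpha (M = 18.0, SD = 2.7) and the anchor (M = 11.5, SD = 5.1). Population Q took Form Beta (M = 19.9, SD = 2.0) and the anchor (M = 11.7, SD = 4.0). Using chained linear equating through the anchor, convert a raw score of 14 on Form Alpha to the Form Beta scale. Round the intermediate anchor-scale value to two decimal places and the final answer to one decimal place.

16.0

Form Alpha → anchor (Population P): v = (5.1/2.7)(14 − 18.0) + 11.5 = 3.94
anchor → Form Beta (Population Q): y = (2.0/4.0)(3.94 − 11.7) + 19.9 = 16.0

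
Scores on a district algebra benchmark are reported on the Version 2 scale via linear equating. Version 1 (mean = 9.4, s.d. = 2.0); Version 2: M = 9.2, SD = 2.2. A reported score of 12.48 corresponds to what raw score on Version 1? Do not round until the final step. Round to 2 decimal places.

12.38

Invert y = (SD_Y/SD_X)(x − M_X) + M_Y:
x = (SD_X/SD_Y)(y − M_Y) + M_X = (2.0/2.2)(12.48 − 9.2) + 9.4
x = 0.909091 × 3.280 + 9.4 = 12.38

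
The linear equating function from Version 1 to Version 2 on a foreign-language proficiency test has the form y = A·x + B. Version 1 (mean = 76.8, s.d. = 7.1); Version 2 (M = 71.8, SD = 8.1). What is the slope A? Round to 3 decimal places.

A = SD_Y / SD_X = 8.1 / 7.1 = 1.141

1.141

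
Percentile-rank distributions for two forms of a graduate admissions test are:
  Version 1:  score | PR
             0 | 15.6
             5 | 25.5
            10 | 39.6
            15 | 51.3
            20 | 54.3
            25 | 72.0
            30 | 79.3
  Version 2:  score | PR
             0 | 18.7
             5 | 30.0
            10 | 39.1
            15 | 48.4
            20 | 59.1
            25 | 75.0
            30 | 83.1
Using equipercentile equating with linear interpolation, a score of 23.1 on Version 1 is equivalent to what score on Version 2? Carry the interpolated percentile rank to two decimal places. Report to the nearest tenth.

PR of 23.1 on Version 1: 54.3 + (23.1 − 20)/(25 − 20) × (72.0 − 54.3) = 65.27
On Version 2, PR 65.27 falls between score 20 (PR 59.1) and 25 (PR 75.0).
Interpolate: 20 + (65.27 − 59.1)/(75.0 − 59.1) × (25 − 20) = 21.9

21.9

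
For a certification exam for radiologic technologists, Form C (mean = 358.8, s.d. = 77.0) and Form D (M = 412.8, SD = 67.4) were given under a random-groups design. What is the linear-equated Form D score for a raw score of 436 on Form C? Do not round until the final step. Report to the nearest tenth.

Linear equating: y = (SD_Y/SD_X)(x − M_X) + M_Y
y = (67.4/77.0)(436 − 358.8) + 412.8
y = 0.875325 × 77.2 + 412.8 = 67.5751 + 412.8 = 480.4

480.4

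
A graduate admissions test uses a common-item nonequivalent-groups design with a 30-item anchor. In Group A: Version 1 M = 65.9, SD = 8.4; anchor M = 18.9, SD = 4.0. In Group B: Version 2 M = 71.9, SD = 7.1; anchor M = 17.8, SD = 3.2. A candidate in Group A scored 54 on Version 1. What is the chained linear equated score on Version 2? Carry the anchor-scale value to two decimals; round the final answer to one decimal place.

61.8

Version 1 → anchor (Group A): v = (4.0/8.4)(54 − 65.9) + 18.9 = 13.23
anchor → Version 2 (Group B): y = (7.1/3.2)(13.23 − 17.8) + 71.9 = 61.8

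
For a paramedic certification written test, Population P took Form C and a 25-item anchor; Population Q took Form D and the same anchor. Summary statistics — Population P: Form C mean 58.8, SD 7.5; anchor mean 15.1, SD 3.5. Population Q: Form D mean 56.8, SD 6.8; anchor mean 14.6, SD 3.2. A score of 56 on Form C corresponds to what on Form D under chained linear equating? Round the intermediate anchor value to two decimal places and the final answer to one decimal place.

Form C → anchor (Population P): v = (3.5/7.5)(56 − 58.8) + 15.1 = 13.79
anchor → Form D (Population Q): y = (6.8/3.2)(13.79 − 14.6) + 56.8 = 55.1

55.1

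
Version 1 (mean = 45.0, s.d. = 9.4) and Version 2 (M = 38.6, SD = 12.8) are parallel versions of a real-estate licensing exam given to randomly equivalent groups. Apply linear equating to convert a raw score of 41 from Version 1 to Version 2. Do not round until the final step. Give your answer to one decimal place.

Linear equating: y = (SD_Y/SD_X)(x − M_X) + M_Y
y = (12.8/9.4)(41 − 45.0) + 38.6
y = 1.361702 × -4.0 + 38.6 = -5.4468 + 38.6 = 33.2

33.2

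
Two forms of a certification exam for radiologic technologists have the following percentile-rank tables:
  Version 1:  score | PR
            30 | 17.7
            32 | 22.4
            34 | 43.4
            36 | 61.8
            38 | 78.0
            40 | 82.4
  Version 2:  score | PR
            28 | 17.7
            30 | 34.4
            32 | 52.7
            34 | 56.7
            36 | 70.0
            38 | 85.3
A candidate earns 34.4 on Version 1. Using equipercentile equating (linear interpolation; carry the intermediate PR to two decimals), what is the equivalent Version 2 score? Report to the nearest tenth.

PR of 34.4 on Version 1: 43.4 + (34.4 − 34)/(36 − 34) × (61.8 − 43.4) = 47.08
On Version 2, PR 47.08 falls between score 30 (PR 34.4) and 32 (PR 52.7).
Interpolate: 30 + (47.08 − 34.4)/(52.7 − 34.4) × (32 − 30) = 31.4

31.4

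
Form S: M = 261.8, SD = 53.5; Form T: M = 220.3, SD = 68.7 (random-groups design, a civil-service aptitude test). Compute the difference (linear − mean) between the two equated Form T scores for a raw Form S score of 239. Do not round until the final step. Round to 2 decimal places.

-6.48

Mean-equated: 239 + (220.3 − 261.8) = 197.50
Linear-equated: (68.7/53.5)(239 − 261.8) + 220.3 = 191.022
Difference = 191.022 − 197.50 = -6.48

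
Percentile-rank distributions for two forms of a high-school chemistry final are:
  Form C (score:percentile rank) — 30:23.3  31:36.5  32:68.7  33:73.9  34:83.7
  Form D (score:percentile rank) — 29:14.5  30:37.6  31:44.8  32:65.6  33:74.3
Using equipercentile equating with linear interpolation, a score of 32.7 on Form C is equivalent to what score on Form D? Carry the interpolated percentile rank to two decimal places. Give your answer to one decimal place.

32.8

PR of 32.7 on Form C: 68.7 + (32.7 − 32)/(33 − 32) × (73.9 − 68.7) = 72.34
On Form D, PR 72.34 falls between score 32 (PR 65.6) and 33 (PR 74.3).
Interpolate: 32 + (72.34 − 65.6)/(74.3 − 65.6) × (33 − 32) = 32.8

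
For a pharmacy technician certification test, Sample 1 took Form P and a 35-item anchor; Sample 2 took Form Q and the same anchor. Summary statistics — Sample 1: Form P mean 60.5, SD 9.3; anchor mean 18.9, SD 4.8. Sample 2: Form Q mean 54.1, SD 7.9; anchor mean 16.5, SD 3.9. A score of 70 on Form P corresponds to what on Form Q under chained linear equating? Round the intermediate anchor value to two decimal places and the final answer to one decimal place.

Form P → anchor (Sample 1): v = (4.8/9.3)(70 − 60.5) + 18.9 = 23.80
anchor → Form Q (Sample 2): y = (7.9/3.9)(23.80 − 16.5) + 54.1 = 68.9

68.9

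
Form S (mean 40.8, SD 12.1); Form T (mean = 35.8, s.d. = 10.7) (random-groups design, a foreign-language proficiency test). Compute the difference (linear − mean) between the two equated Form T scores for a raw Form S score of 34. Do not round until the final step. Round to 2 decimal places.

0.79

Mean-equated: 34 + (35.8 − 40.8) = 29.00
Linear-equated: (10.7/12.1)(34 − 40.8) + 35.8 = 29.787
Difference = 29.787 − 29.00 = 0.79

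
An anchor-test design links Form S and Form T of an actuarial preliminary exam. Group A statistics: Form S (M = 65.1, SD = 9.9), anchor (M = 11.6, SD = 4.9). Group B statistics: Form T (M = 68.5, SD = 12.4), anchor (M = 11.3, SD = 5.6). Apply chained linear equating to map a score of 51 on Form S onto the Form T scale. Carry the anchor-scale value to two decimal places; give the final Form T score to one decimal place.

Form S → anchor (Group A): v = (4.9/9.9)(51 − 65.1) + 11.6 = 4.62
anchor → Form T (Group B): y = (12.4/5.6)(4.62 − 11.3) + 68.5 = 53.7

53.7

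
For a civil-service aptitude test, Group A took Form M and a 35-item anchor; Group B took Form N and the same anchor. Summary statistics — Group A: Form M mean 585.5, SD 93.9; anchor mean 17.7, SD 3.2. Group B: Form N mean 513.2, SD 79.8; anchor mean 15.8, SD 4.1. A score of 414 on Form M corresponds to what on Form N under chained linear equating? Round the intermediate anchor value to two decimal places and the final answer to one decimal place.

436.5

Form M → anchor (Group A): v = (3.2/93.9)(414 − 585.5) + 17.7 = 11.86
anchor → Form N (Group B): y = (79.8/4.1)(11.86 − 15.8) + 513.2 = 436.5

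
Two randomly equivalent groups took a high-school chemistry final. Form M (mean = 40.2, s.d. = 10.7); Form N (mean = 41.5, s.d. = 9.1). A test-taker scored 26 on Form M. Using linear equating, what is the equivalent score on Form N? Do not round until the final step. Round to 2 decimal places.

Linear equating: y = (SD_Y/SD_X)(x − M_X) + M_Y
y = (9.1/10.7)(26 − 40.2) + 41.5
y = 0.850467 × -14.2 + 41.5 = -12.0766 + 41.5 = 29.42

29.42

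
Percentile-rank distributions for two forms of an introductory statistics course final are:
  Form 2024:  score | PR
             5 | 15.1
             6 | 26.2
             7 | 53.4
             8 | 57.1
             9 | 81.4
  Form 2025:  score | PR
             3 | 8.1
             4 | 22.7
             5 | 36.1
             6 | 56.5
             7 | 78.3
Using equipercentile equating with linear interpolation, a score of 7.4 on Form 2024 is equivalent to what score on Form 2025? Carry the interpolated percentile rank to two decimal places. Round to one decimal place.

PR of 7.4 on Form 2024: 53.4 + (7.4 − 7)/(8 − 7) × (57.1 − 53.4) = 54.88
On Form 2025, PR 54.88 falls between score 5 (PR 36.1) and 6 (PR 56.5).
Interpolate: 5 + (54.88 − 36.1)/(56.5 − 36.1) × (6 − 5) = 5.9

5.9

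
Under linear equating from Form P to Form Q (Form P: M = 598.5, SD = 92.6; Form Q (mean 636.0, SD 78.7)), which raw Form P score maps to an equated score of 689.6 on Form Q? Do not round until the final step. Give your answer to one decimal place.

661.6

Invert y = (SD_Y/SD_X)(x − M_X) + M_Y:
x = (SD_X/SD_Y)(y − M_Y) + M_X = (92.6/78.7)(689.6 − 636.0) + 598.5
x = 1.176620 × 53.600 + 598.5 = 661.6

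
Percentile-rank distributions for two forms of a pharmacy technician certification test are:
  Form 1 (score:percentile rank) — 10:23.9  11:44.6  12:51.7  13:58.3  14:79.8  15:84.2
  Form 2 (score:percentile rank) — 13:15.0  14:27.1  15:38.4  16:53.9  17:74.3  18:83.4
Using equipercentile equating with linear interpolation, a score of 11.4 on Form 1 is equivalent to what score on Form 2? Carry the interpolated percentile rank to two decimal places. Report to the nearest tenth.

PR of 11.4 on Form 1: 44.6 + (11.4 − 11)/(12 − 11) × (51.7 − 44.6) = 47.44
On Form 2, PR 47.44 falls between score 15 (PR 38.4) and 16 (PR 53.9).
Interpolate: 15 + (47.44 − 38.4)/(53.9 − 38.4) × (16 − 15) = 15.6

15.6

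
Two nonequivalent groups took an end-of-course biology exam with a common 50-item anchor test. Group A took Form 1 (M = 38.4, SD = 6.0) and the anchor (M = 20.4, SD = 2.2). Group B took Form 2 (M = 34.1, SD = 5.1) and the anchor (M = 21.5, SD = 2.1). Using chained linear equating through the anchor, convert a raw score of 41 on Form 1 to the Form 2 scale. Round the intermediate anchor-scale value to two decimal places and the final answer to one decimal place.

33.7

Form 1 → anchor (Group A): v = (2.2/6.0)(41 − 38.4) + 20.4 = 21.35
anchor → Form 2 (Group B): y = (5.1/2.1)(21.35 − 21.5) + 34.1 = 33.7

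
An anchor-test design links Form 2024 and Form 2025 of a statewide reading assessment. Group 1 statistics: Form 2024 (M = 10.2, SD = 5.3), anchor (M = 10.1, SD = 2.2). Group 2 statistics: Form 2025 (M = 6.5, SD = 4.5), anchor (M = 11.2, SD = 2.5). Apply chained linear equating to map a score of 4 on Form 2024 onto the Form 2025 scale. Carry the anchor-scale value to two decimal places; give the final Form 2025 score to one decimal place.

Form 2024 → anchor (Group 1): v = (2.2/5.3)(4 − 10.2) + 10.1 = 7.53
anchor → Form 2025 (Group 2): y = (4.5/2.5)(7.53 − 11.2) + 6.5 = -0.1

-0.1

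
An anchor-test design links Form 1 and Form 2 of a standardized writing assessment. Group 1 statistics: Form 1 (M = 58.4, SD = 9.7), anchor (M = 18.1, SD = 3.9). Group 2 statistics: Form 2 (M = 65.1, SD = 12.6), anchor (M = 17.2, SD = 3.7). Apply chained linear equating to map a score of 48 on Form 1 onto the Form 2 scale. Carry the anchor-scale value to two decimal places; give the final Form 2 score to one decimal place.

53.9

Form 1 → anchor (Group 1): v = (3.9/9.7)(48 − 58.4) + 18.1 = 13.92
anchor → Form 2 (Group 2): y = (12.6/3.7)(13.92 − 17.2) + 65.1 = 53.9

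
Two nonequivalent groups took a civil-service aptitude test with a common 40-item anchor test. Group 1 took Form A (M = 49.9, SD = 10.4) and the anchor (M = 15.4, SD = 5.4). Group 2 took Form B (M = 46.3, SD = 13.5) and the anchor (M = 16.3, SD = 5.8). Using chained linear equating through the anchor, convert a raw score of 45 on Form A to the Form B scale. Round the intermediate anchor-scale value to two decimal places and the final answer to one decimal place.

Form A → anchor (Group 1): v = (5.4/10.4)(45 − 49.9) + 15.4 = 12.86
anchor → Form B (Group 2): y = (13.5/5.8)(12.86 − 16.3) + 46.3 = 38.3

38.3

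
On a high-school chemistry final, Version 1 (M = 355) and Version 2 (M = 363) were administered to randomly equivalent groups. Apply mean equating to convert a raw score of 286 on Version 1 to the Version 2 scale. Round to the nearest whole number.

294

Mean equating: y = x + (M_Y − M_X) = 286 + (363 − 355) = 294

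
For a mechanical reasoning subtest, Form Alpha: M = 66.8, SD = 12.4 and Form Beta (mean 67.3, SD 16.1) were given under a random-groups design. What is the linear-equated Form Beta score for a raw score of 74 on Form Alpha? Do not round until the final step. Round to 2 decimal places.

Linear equating: y = (SD_Y/SD_X)(x − M_X) + M_Y
y = (16.1/12.4)(74 − 66.8) + 67.3
y = 1.298387 × 7.2 + 67.3 = 9.3484 + 67.3 = 76.65

76.65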